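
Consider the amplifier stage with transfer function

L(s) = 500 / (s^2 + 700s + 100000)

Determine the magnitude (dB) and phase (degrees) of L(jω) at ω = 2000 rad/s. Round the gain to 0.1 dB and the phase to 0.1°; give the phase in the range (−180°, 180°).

-78.4 dB, -160.3°

Substitute s = j2000:
Numerator: 500 = 500 + j0
Denominator: (j2000)^2 + 700(j2000) + 100000 = -3900000 + j1400000
|N| = √(500² + 0²) ≈ 500, ∠N ≈ 0.00°
|D| = √(3900000² + 1400000²) ≈ 4.1437e+06, ∠D ≈ 160.25°
|L| = 500 / 4.1437e+06 ≈ 0.00012067
Gain = 20 log₁₀(0.00012067) ≈ -78.37 dB
∠L = 0.00° − 160.25° = -160.25°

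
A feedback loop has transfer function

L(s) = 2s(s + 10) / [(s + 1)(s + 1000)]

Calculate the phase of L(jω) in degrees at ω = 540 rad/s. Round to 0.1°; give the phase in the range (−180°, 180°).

At s = jω = j540:
zero (s+10): 10 + j540 → |·| = √(10²+540²) = √291700 ≈ 540.09, ∠ = arctan(540/10) ≈ 88.94°
zero at origin: s = j540 → |·| = 540, ∠ = 90.00°
pole (s+1): 1 + j540 → |·| = √(1²+540²) = √291601 ≈ 540, ∠ = arctan(540/1) ≈ 89.89°
pole (s+1000): 1000 + j540 → |·| = √(1000²+540²) = √1291600 ≈ 1136.5, ∠ = arctan(540/1000) ≈ 28.37°
∠L = 178.94° − 118.26° = 60.68°

60.7°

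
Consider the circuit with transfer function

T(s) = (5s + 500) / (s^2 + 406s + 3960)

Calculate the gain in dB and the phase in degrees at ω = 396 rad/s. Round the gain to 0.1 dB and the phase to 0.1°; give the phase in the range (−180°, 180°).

Substitute s = j396:
Numerator: 5(j396) + 500 = 500 + j1980
Denominator: (j396)^2 + 406(j396) + 3960 = -152856 + j160776
|N| = √(500² + 1980²) ≈ 2042.2, ∠N ≈ 75.83°
|D| = √(152856² + 160776²) ≈ 2.2184e+05, ∠D ≈ 133.55°
|T| = 2042.2 / 2.2184e+05 ≈ 0.0092057
Gain = 20 log₁₀(0.0092057) ≈ -40.72 dB
∠T = 75.83° − 133.55° = -57.72°

-40.7 dB, -57.7°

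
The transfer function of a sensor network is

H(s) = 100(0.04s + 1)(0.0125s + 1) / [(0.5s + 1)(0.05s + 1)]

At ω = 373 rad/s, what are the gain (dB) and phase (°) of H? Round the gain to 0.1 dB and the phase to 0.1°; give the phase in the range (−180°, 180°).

At ω = 373 rad/s:
zero (1 + j373·0.04) = 1 + j14.92 → |·| ≈ 14.953, ∠ ≈ 86.17°
zero (1 + j373·0.0125) = 1 + j4.6625 → |·| ≈ 4.7685, ∠ ≈ 77.89°
pole (1 + j373·0.5) = 1 + j186.5 → |·| ≈ 186.5, ∠ ≈ 89.69°
pole (1 + j373·0.05) = 1 + j18.65 → |·| ≈ 18.677, ∠ ≈ 86.93°
|H| = 100 · 14.953 · 4.7685 / (186.5 · 18.677) ≈ 2.047
Gain = 20 log₁₀(2.047) ≈ 6.22 dB
∠H = (86.17° + 77.89°) − (89.69° + 86.93°) = -12.56°

6.2 dB, -12.6°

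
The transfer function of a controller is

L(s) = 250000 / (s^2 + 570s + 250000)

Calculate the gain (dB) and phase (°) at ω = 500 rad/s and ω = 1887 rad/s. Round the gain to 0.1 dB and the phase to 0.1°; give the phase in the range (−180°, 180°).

At s = jω = j500:
quadratic: (j500)² + 570·j500 + 250000 = 0 + j285000 → |·| ≈ 2.85e+05, ∠ ≈ 90.00°
|L| = 250000 / 2.85e+05 ≈ 0.87719
Gain = 20 log₁₀(0.87719) ≈ -1.14 dB
∠L = 0.00° − 90.00° = -90.00°

At s = jω = j1887:
quadratic: (j1887)² + 570·j1887 + 250000 = -3310769 + j1075590 → |·| ≈ 3.4811e+06, ∠ ≈ 162.00°
|L| = 250000 / 3.4811e+06 ≈ 0.071816
Gain = 20 log₁₀(0.071816) ≈ -22.88 dB
∠L = 0.00° − 162.00° = -162.00°

ω = 500: -1.1 dB, -90.0°; ω = 1887: -22.9 dB, -162.0°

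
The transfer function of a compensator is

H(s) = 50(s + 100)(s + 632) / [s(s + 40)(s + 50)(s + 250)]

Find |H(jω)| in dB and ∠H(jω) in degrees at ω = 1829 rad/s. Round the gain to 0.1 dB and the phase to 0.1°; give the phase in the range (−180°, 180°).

At s = jω = j1829:
zero (s+100): 100 + j1829 → |·| = √(100²+1829²) = √3355241 ≈ 1831.7, ∠ = arctan(1829/100) ≈ 86.87°
zero (s+632): 632 + j1829 → |·| = √(632²+1829²) = √3744665 ≈ 1935.1, ∠ = arctan(1829/632) ≈ 70.94°
pole (s+40): 40 + j1829 → |·| = √(40²+1829²) = √3346841 ≈ 1829.4, ∠ = arctan(1829/40) ≈ 88.75°
pole (s+50): 50 + j1829 → |·| = √(50²+1829²) = √3347741 ≈ 1829.7, ∠ = arctan(1829/50) ≈ 88.43°
pole (s+250): 250 + j1829 → |·| = √(250²+1829²) = √3407741 ≈ 1846, ∠ = arctan(1829/250) ≈ 82.22°
pole at origin: |s| = 1829, ∠ = 90.00° (in denominator)
|H| = 50 · 3.5445e+06 / 1.1301e+13 ≈ 1.5682e-05
Gain = 20 log₁₀(1.5682e-05) ≈ -96.09 dB
∠H = 157.81° − 349.40° = -191.59° ≡ 168.41° (principal value)

-96.1 dB, 168.4°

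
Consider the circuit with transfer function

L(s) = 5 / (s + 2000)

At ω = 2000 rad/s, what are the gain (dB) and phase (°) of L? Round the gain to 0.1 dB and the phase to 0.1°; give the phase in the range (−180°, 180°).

Substitute s = j2000:
Numerator: 5 = 5 + j0
Denominator: (j2000) + 2000 = 2000 + j2000
|N| = √(5² + 0²) ≈ 5, ∠N ≈ 0.00°
|D| = √(2000² + 2000²) ≈ 2828.4, ∠D ≈ 45.00°
|L| = 5 / 2828.4 ≈ 0.0017678
Gain = 20 log₁₀(0.0017678) ≈ -55.05 dB
∠L = 0.00° − 45.00° = -45.00°

-55.1 dB, -45.0°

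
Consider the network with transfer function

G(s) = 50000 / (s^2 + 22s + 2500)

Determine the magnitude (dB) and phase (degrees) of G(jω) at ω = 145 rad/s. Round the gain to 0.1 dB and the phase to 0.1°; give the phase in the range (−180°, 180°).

8.5 dB, -170.2°

At s = jω = j145:
quadratic: (j145)² + 22·j145 + 2500 = -18525 + j3190 → |·| ≈ 18798, ∠ ≈ 170.23°
|G| = 50000 / 18798 ≈ 2.6599
Gain = 20 log₁₀(2.6599) ≈ 8.50 dB
∠G = 0.00° − 170.23° = -170.23°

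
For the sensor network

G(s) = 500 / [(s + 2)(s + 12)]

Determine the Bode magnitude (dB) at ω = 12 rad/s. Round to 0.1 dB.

At s = jω = j12:
pole (s+2): 2 + j12 → |·| = √(2²+12²) = √148 ≈ 12.166, ∠ = arctan(12/2) ≈ 80.54°
pole (s+12): 12 + j12 → |·| = √(12²+12²) = √288 ≈ 16.971, ∠ = arctan(12/12) ≈ 45.00°
|G| = 500 / 206.47 ≈ 2.4217
Gain = 20 log₁₀(2.4217) ≈ 7.68 dB

7.7 dB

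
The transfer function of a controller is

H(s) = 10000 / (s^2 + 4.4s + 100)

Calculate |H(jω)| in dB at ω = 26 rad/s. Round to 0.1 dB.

24.6 dB

At s = jω = j26:
quadratic: (j26)² + 4.4·j26 + 100 = -576 + j114.4 → |·| ≈ 587.25, ∠ ≈ 168.77°
|H| = 10000 / 587.25 ≈ 17.029
Gain = 20 log₁₀(17.029) ≈ 24.62 dB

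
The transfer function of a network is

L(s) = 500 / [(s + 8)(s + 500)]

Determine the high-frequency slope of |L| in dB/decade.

-40 dB/decade

Each pole contributes −20 dB/decade at high frequency; each zero contributes +20 dB/decade.
Net: 0 zero(s) − 2 pole(s) → -40 dB/decade.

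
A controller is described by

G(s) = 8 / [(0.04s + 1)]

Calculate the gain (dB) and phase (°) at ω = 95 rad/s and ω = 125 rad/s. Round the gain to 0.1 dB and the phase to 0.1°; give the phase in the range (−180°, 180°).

At ω = 95 rad/s:
pole (1 + j95·0.04) = 1 + j3.8 → |·| ≈ 3.9294, ∠ ≈ 75.26°
|G| = 8 · 1 / (3.9294) ≈ 2.0359
Gain = 20 log₁₀(2.0359) ≈ 6.18 dB
∠G = (0°) − (75.26°) = -75.26°

At ω = 125 rad/s:
pole (1 + j125·0.04) = 1 + j5 → |·| ≈ 5.099, ∠ ≈ 78.69°
|G| = 8 · 1 / (5.099) ≈ 1.5689
Gain = 20 log₁₀(1.5689) ≈ 3.91 dB
∠G = (0°) − (78.69°) = -78.69°

ω = 95: 6.2 dB, -75.3°; ω = 125: 3.9 dB, -78.7°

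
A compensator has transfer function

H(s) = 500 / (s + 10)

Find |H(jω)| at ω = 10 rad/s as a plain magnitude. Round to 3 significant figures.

35.4

Substitute s = j10:
Numerator: 500 = 500 + j0
Denominator: (j10) + 10 = 10 + j10
|N| = √(500² + 0²) ≈ 500, ∠N ≈ 0.00°
|D| = √(10² + 10²) ≈ 14.142, ∠D ≈ 45.00°
|H| = 500 / 14.142 ≈ 35.356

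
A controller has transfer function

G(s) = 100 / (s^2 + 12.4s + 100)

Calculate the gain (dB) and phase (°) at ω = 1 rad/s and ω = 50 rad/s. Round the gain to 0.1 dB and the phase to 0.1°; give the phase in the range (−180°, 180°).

ω = 1: 0.0 dB, -7.1°; ω = 50: -27.9 dB, -165.5°

At s = jω = j1:
quadratic: (j1)² + 12.4·j1 + 100 = 99 + j12.4 → |·| ≈ 99.774, ∠ ≈ 7.14°
|G| = 100 / 99.774 ≈ 1.0023
Gain = 20 log₁₀(1.0023) ≈ 0.02 dB
∠G = 0.00° − 7.14° = -7.14°

At s = jω = j50:
quadratic: (j50)² + 12.4·j50 + 100 = -2400 + j620 → |·| ≈ 2478.8, ∠ ≈ 165.52°
|G| = 100 / 2478.8 ≈ 0.040342
Gain = 20 log₁₀(0.040342) ≈ -27.88 dB
∠G = 0.00° − 165.52° = -165.52°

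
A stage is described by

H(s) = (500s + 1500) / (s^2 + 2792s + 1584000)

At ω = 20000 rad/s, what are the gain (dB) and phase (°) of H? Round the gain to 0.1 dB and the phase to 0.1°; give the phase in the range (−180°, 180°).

-32.1 dB, -82.0°

Substitute s = j20000:
Numerator: 500(j20000) + 1500 = 1500 + j10000000
Denominator: (j20000)^2 + 2792(j20000) + 1584000 = -398416000 + j55840000
|N| = √(1500² + 10000000²) ≈ 1e+07, ∠N ≈ 89.99°
|D| = √(398416000² + 55840000²) ≈ 4.0231e+08, ∠D ≈ 172.02°
|H| = 1e+07 / 4.0231e+08 ≈ 0.024856
Gain = 20 log₁₀(0.024856) ≈ -32.09 dB
∠H = 89.99° − 172.02° = -82.03°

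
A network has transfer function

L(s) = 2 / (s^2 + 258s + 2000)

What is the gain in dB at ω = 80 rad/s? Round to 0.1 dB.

Substitute s = j80:
Numerator: 2 = 2 + j0
Denominator: (j80)^2 + 258(j80) + 2000 = -4400 + j20640
|N| = √(2² + 0²) ≈ 2, ∠N ≈ 0.00°
|D| = √(4400² + 20640²) ≈ 21104, ∠D ≈ 102.03°
|L| = 2 / 21104 ≈ 9.4769e-05
Gain = 20 log₁₀(9.4769e-05) ≈ -80.47 dB

-80.5 dB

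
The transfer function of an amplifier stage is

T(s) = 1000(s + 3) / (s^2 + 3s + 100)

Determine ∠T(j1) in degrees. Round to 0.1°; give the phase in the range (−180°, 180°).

At s = jω = j1:
zero (s+3): 3 + j1 → |·| = √(3²+1²) = √10 ≈ 3.1623, ∠ = arctan(1/3) ≈ 18.43°
quadratic: (j1)² + 3·j1 + 100 = 99 + j3 → |·| ≈ 99.045, ∠ ≈ 1.74°
∠T = 18.43° − 1.74° = 16.69°

16.7°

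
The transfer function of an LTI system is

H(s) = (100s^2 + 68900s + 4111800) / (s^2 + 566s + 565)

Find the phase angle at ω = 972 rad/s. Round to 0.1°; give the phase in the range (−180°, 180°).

-6.3°

Substitute s = j972:
Numerator: 100(j972)^2 + 68900(j972) + 4111800 = -90366600 + j66970800
Denominator: (j972)^2 + 566(j972) + 565 = -944219 + j550152
|N| = √(90366600² + 66970800²) ≈ 1.1248e+08, ∠N ≈ 143.46°
|D| = √(944219² + 550152²) ≈ 1.0928e+06, ∠D ≈ 149.77°
∠H = 143.46° − 149.77° = -6.31°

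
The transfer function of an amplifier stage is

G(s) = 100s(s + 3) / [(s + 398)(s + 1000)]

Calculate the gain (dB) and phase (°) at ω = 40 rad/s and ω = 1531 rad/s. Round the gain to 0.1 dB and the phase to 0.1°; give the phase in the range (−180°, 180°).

At s = jω = j40:
zero (s+3): 3 + j40 → |·| = √(3²+40²) = √1609 ≈ 40.112, ∠ = arctan(40/3) ≈ 85.71°
zero at origin: s = j40 → |·| = 40, ∠ = 90.00°
pole (s+398): 398 + j40 → |·| = √(398²+40²) = √160004 ≈ 400, ∠ = arctan(40/398) ≈ 5.74°
pole (s+1000): 1000 + j40 → |·| = √(1000²+40²) = √1001600 ≈ 1000.8, ∠ = arctan(40/1000) ≈ 2.29°
|G| = 100 · 1604.5 / 4.0032e+05 ≈ 0.4008
Gain = 20 log₁₀(0.4008) ≈ -7.94 dB
∠G = 175.71° − 8.03° = 167.68°

At s = jω = j1531:
zero (s+3): 3 + j1531 → |·| = √(3²+1531²) = √2343970 ≈ 1531, ∠ = arctan(1531/3) ≈ 89.89°
zero at origin: s = j1531 → |·| = 1531, ∠ = 90.00°
pole (s+398): 398 + j1531 → |·| = √(398²+1531²) = √2502365 ≈ 1581.9, ∠ = arctan(1531/398) ≈ 75.43°
pole (s+1000): 1000 + j1531 → |·| = √(1000²+1531²) = √3343961 ≈ 1828.7, ∠ = arctan(1531/1000) ≈ 56.85°
|G| = 100 · 2.344e+06 / 2.8928e+06 ≈ 81.029
Gain = 20 log₁₀(81.029) ≈ 38.17 dB
∠G = 179.89° − 132.28° = 47.61°

ω = 40: -7.9 dB, 167.7°; ω = 1531: 38.2 dB, 47.6°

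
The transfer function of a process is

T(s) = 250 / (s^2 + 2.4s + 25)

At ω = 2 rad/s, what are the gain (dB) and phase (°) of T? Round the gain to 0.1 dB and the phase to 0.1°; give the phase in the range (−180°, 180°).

21.3 dB, -12.9°

At s = jω = j2:
quadratic: (j2)² + 2.4·j2 + 25 = 21 + j4.8 → |·| ≈ 21.542, ∠ ≈ 12.88°
|T| = 250 / 21.542 ≈ 11.605
Gain = 20 log₁₀(11.605) ≈ 21.29 dB
∠T = 0.00° − 12.88° = -12.88°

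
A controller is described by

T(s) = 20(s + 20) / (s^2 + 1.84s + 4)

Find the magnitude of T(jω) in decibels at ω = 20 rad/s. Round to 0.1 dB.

At s = jω = j20:
zero (s+20): 20 + j20 → |·| = √(20²+20²) = √800 ≈ 28.284, ∠ = arctan(20/20) ≈ 45.00°
quadratic: (j20)² + 1.84·j20 + 4 = -396 + j36.8 → |·| ≈ 397.71, ∠ ≈ 174.69°
|T| = 20 · 28.284 / 397.71 ≈ 1.4223
Gain = 20 log₁₀(1.4223) ≈ 3.06 dB

3.1 dB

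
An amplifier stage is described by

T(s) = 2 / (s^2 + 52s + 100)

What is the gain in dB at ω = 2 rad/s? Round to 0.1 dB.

Substitute s = j2:
Numerator: 2 = 2 + j0
Denominator: (j2)^2 + 52(j2) + 100 = 96 + j104
|N| = √(2² + 0²) ≈ 2, ∠N ≈ 0.00°
|D| = √(96² + 104²) ≈ 141.53, ∠D ≈ 47.29°
|T| = 2 / 141.53 ≈ 0.014131
Gain = 20 log₁₀(0.014131) ≈ -37.00 dB

-37.0 dB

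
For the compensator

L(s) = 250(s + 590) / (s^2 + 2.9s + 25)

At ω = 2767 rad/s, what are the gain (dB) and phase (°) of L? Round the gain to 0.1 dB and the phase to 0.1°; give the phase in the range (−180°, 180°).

-20.7 dB, -102.0°

At s = jω = j2767:
zero (s+590): 590 + j2767 → |·| = √(590²+2767²) = √8004389 ≈ 2829.2, ∠ = arctan(2767/590) ≈ 77.96°
quadratic: (j2767)² + 2.9·j2767 + 25 = -7656264 + j8024.3 → |·| ≈ 7.6563e+06, ∠ ≈ 179.94°
|L| = 250 · 2829.2 / 7.6563e+06 ≈ 0.092381
Gain = 20 log₁₀(0.092381) ≈ -20.69 dB
∠L = 77.96° − 179.94° = -101.98°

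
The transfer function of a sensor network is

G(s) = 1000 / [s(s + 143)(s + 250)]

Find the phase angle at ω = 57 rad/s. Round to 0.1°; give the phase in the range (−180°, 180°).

-124.6°

At s = jω = j57:
pole (s+143): 143 + j57 → |·| = √(143²+57²) = √23698 ≈ 153.94, ∠ = arctan(57/143) ≈ 21.73°
pole (s+250): 250 + j57 → |·| = √(250²+57²) = √65749 ≈ 256.42, ∠ = arctan(57/250) ≈ 12.84°
pole at origin: |s| = 57, ∠ = 90.00° (in denominator)
∠G = 0.00° − 124.57° = -124.57°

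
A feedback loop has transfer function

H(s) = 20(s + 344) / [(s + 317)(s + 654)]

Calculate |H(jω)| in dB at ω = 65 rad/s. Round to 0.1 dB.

-29.7 dB

At s = jω = j65:
zero (s+344): 344 + j65 → |·| = √(344²+65²) = √122561 ≈ 350.09, ∠ = arctan(65/344) ≈ 10.70°
pole (s+317): 317 + j65 → |·| = √(317²+65²) = √104714 ≈ 323.6, ∠ = arctan(65/317) ≈ 11.59°
pole (s+654): 654 + j65 → |·| = √(654²+65²) = √431941 ≈ 657.22, ∠ = arctan(65/654) ≈ 5.68°
|H| = 20 · 350.09 / 2.1268e+05 ≈ 0.032922
Gain = 20 log₁₀(0.032922) ≈ -29.65 dB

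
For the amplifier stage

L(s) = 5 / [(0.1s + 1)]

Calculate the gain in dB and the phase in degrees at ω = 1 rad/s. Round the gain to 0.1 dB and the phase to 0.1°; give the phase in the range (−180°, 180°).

At ω = 1 rad/s:
pole (1 + j1·0.1) = 1 + j0.1 → |·| ≈ 1.005, ∠ ≈ 5.71°
|L| = 5 · 1 / (1.005) ≈ 4.9751
Gain = 20 log₁₀(4.9751) ≈ 13.94 dB
∠L = (0°) − (5.71°) = -5.71°

13.9 dB, -5.7°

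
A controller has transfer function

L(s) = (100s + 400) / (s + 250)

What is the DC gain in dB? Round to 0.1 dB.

4.1 dB

L(0) = 400 / 250 = 1.6
20 log₁₀(1.6) ≈ 4.08 dB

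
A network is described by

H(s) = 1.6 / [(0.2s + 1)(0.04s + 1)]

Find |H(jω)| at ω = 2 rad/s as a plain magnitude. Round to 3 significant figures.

At ω = 2 rad/s:
pole (1 + j2·0.2) = 1 + j0.4 → |·| ≈ 1.077, ∠ ≈ 21.80°
pole (1 + j2·0.04) = 1 + j0.08 → |·| ≈ 1.0032, ∠ ≈ 4.57°
|H| = 1.6 · 1 / (1.077 · 1.0032) ≈ 1.4809

1.48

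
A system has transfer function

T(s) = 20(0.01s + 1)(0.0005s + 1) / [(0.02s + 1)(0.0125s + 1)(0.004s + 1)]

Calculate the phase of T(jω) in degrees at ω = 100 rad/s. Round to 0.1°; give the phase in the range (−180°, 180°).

-88.7°

At ω = 100 rad/s:
zero (1 + j100·0.01) = 1 + j1 → |·| ≈ 1.4142, ∠ ≈ 45.00°
zero (1 + j100·0.0005) = 1 + j0.05 → |·| ≈ 1.0012, ∠ ≈ 2.86°
pole (1 + j100·0.02) = 1 + j2 → |·| ≈ 2.2361, ∠ ≈ 63.43°
pole (1 + j100·0.0125) = 1 + j1.25 → |·| ≈ 1.6008, ∠ ≈ 51.34°
pole (1 + j100·0.004) = 1 + j0.4 → |·| ≈ 1.077, ∠ ≈ 21.80°
∠T = (45.00° + 2.86°) − (63.43° + 51.34° + 21.80°) = -88.71°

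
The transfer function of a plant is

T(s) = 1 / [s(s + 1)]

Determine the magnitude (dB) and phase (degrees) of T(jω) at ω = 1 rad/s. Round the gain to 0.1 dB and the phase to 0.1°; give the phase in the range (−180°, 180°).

At s = jω = j1:
pole (s+1): 1 + j1 → |·| = √(1²+1²) = √2 ≈ 1.4142, ∠ = arctan(1/1) ≈ 45.00°
pole at origin: |s| = 1, ∠ = 90.00° (in denominator)
|T| = 1 / 1.4142 ≈ 0.70711
Gain = 20 log₁₀(0.70711) ≈ -3.01 dB
∠T = 0.00° − 135.00° = -135.00°

-3.0 dB, -135.0°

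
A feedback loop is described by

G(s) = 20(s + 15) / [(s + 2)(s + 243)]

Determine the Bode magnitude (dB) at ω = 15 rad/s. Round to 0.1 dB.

-18.8 dB

At s = jω = j15:
zero (s+15): 15 + j15 → |·| = √(15²+15²) = √450 ≈ 21.213, ∠ = arctan(15/15) ≈ 45.00°
pole (s+2): 2 + j15 → |·| = √(2²+15²) = √229 ≈ 15.133, ∠ = arctan(15/2) ≈ 82.41°
pole (s+243): 243 + j15 → |·| = √(243²+15²) = √59274 ≈ 243.46, ∠ = arctan(15/243) ≈ 3.53°
|G| = 20 · 21.213 / 3684.3 ≈ 0.11515
Gain = 20 log₁₀(0.11515) ≈ -18.77 dB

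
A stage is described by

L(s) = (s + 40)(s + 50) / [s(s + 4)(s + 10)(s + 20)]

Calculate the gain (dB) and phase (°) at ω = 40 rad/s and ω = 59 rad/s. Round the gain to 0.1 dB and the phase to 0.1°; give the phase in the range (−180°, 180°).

ω = 40: -58.3 dB, 130.0°; ω = 59: -67.5 dB, 137.8°

At s = jω = j40:
zero (s+40): 40 + j40 → |·| = √(40²+40²) = √3200 ≈ 56.569, ∠ = arctan(40/40) ≈ 45.00°
zero (s+50): 50 + j40 → |·| = √(50²+40²) = √4100 ≈ 64.031, ∠ = arctan(40/50) ≈ 38.66°
pole (s+4): 4 + j40 → |·| = √(4²+40²) = √1616 ≈ 40.2, ∠ = arctan(40/4) ≈ 84.29°
pole (s+10): 10 + j40 → |·| = √(10²+40²) = √1700 ≈ 41.231, ∠ = arctan(40/10) ≈ 75.96°
pole (s+20): 20 + j40 → |·| = √(20²+40²) = √2000 ≈ 44.721, ∠ = arctan(40/20) ≈ 63.43°
pole at origin: |s| = 40, ∠ = 90.00° (in denominator)
|L| = 1 · 3622.2 / 2.965e+06 ≈ 0.0012217
Gain = 20 log₁₀(0.0012217) ≈ -58.26 dB
∠L = 83.66° − 313.68° = -230.02° ≡ 129.98° (principal value)

At s = jω = j59:
zero (s+40): 40 + j59 → |·| = √(40²+59²) = √5081 ≈ 71.281, ∠ = arctan(59/40) ≈ 55.86°
zero (s+50): 50 + j59 → |·| = √(50²+59²) = √5981 ≈ 77.337, ∠ = arctan(59/50) ≈ 49.72°
pole (s+4): 4 + j59 → |·| = √(4²+59²) = √3497 ≈ 59.135, ∠ = arctan(59/4) ≈ 86.12°
pole (s+10): 10 + j59 → |·| = √(10²+59²) = √3581 ≈ 59.841, ∠ = arctan(59/10) ≈ 80.38°
pole (s+20): 20 + j59 → |·| = √(20²+59²) = √3881 ≈ 62.298, ∠ = arctan(59/20) ≈ 71.27°
pole at origin: |s| = 59, ∠ = 90.00° (in denominator)
|L| = 1 · 5512.7 / 1.3007e+07 ≈ 0.00042383
Gain = 20 log₁₀(0.00042383) ≈ -67.46 dB
∠L = 105.58° − 327.77° = -222.19° ≡ 137.81° (principal value)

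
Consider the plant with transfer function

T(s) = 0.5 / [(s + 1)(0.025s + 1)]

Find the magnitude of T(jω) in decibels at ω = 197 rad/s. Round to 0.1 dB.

-65.9 dB

At ω = 197 rad/s:
pole (1 + j197·1) = 1 + j197 → |·| ≈ 197, ∠ ≈ 89.71°
pole (1 + j197·0.025) = 1 + j4.925 → |·| ≈ 5.0255, ∠ ≈ 78.52°
|T| = 0.5 · 1 / (197 · 5.0255) ≈ 0.00050504
Gain = 20 log₁₀(0.00050504) ≈ -65.93 dB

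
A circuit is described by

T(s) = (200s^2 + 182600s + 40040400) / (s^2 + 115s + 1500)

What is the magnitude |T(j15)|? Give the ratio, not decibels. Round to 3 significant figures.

Substitute s = j15:
Numerator: 200(j15)^2 + 182600(j15) + 40040400 = 39995400 + j2739000
Denominator: (j15)^2 + 115(j15) + 1500 = 1275 + j1725
|N| = √(39995400² + 2739000²) ≈ 4.0089e+07, ∠N ≈ 3.92°
|D| = √(1275² + 1725²) ≈ 2145.1, ∠D ≈ 53.53°
|T| = 4.0089e+07 / 2145.1 ≈ 18689

1.87e+04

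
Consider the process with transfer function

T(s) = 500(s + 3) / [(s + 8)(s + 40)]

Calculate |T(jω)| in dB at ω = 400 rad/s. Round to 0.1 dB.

At s = jω = j400:
zero (s+3): 3 + j400 → |·| = √(3²+400²) = √160009 ≈ 400.01, ∠ = arctan(400/3) ≈ 89.57°
pole (s+8): 8 + j400 → |·| = √(8²+400²) = √160064 ≈ 400.08, ∠ = arctan(400/8) ≈ 88.85°
pole (s+40): 40 + j400 → |·| = √(40²+400²) = √161600 ≈ 402, ∠ = arctan(400/40) ≈ 84.29°
|T| = 500 · 400.01 / 1.6083e+05 ≈ 1.2436
Gain = 20 log₁₀(1.2436) ≈ 1.89 dB

1.9 dB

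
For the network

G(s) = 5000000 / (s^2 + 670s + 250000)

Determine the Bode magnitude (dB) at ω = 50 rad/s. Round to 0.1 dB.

At s = jω = j50:
quadratic: (j50)² + 670·j50 + 250000 = 247500 + j33500 → |·| ≈ 2.4976e+05, ∠ ≈ 7.71°
|G| = 5000000 / 2.4976e+05 ≈ 20.019
Gain = 20 log₁₀(20.019) ≈ 26.03 dB

26.0 dB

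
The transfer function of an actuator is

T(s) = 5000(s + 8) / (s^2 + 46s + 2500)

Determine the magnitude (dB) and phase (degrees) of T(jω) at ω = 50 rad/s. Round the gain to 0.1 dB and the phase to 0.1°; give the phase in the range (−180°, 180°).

At s = jω = j50:
zero (s+8): 8 + j50 → |·| = √(8²+50²) = √2564 ≈ 50.636, ∠ = arctan(50/8) ≈ 80.91°
quadratic: (j50)² + 46·j50 + 2500 = 0 + j2300 → |·| ≈ 2300, ∠ ≈ 90.00°
|T| = 5000 · 50.636 / 2300 ≈ 110.08
Gain = 20 log₁₀(110.08) ≈ 40.83 dB
∠T = 80.91° − 90.00° = -9.09°

40.8 dB, -9.1°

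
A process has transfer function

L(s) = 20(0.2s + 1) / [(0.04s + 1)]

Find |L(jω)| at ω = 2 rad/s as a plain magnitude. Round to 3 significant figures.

At ω = 2 rad/s:
zero (1 + j2·0.2) = 1 + j0.4 → |·| ≈ 1.077, ∠ ≈ 21.80°
pole (1 + j2·0.04) = 1 + j0.08 → |·| ≈ 1.0032, ∠ ≈ 4.57°
|L| = 20 · 1.077 / (1.0032) ≈ 21.471

21.5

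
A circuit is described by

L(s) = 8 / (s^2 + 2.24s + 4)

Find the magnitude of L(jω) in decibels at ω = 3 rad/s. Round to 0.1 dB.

-0.4 dB

At s = jω = j3:
quadratic: (j3)² + 2.24·j3 + 4 = -5 + j6.72 → |·| ≈ 8.3761, ∠ ≈ 126.65°
|L| = 8 / 8.3761 ≈ 0.9551
Gain = 20 log₁₀(0.9551) ≈ -0.40 dB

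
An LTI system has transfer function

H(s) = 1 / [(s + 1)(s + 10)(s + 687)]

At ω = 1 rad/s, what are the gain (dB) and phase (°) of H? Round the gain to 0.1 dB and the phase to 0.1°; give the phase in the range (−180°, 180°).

-79.8 dB, -50.8°

At s = jω = j1:
pole (s+1): 1 + j1 → |·| = √(1²+1²) = √2 ≈ 1.4142, ∠ = arctan(1/1) ≈ 45.00°
pole (s+10): 10 + j1 → |·| = √(10²+1²) = √101 ≈ 10.05, ∠ = arctan(1/10) ≈ 5.71°
pole (s+687): 687 + j1 → |·| = √(687²+1²) = √471970 ≈ 687, ∠ = arctan(1/687) ≈ 0.08°
|H| = 1 / 9764.1 ≈ 0.00010242
Gain = 20 log₁₀(0.00010242) ≈ -79.79 dB
∠H = 0.00° − 50.79° = -50.79°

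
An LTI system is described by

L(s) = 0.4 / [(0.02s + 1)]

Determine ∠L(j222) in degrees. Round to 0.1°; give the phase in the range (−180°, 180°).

-77.3°

At ω = 222 rad/s:
pole (1 + j222·0.02) = 1 + j4.44 → |·| ≈ 4.5512, ∠ ≈ 77.31°
∠L = (0°) − (77.31°) = -77.31°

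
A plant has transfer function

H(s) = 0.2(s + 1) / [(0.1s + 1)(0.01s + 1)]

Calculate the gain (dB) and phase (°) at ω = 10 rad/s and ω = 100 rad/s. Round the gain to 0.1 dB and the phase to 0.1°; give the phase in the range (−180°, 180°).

ω = 10: 3.0 dB, 33.6°; ω = 100: 3.0 dB, -39.9°

At ω = 10 rad/s:
zero (1 + j10·1) = 1 + j10 → |·| ≈ 10.05, ∠ ≈ 84.29°
pole (1 + j10·0.1) = 1 + j1 → |·| ≈ 1.4142, ∠ ≈ 45.00°
pole (1 + j10·0.01) = 1 + j0.1 → |·| ≈ 1.005, ∠ ≈ 5.71°
|H| = 0.2 · 10.05 / (1.4142 · 1.005) ≈ 1.4142
Gain = 20 log₁₀(1.4142) ≈ 3.01 dB
∠H = (84.29°) − (45.00° + 5.71°) = 33.58°

At ω = 100 rad/s:
zero (1 + j100·1) = 1 + j100 → |·| ≈ 100, ∠ ≈ 89.43°
pole (1 + j100·0.1) = 1 + j10 → |·| ≈ 10.05, ∠ ≈ 84.29°
pole (1 + j100·0.01) = 1 + j1 → |·| ≈ 1.4142, ∠ ≈ 45.00°
|H| = 0.2 · 100 / (10.05 · 1.4142) ≈ 1.4072
Gain = 20 log₁₀(1.4072) ≈ 2.97 dB
∠H = (89.43°) − (84.29° + 45.00°) = -39.86°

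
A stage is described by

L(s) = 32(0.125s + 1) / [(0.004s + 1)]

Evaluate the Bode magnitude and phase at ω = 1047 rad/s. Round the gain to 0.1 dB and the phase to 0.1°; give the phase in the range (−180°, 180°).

59.8 dB, 13.0°

At ω = 1047 rad/s:
zero (1 + j1047·0.125) = 1 + j130.875 → |·| ≈ 130.88, ∠ ≈ 89.56°
pole (1 + j1047·0.004) = 1 + j4.188 → |·| ≈ 4.3057, ∠ ≈ 76.57°
|L| = 32 · 130.88 / (4.3057) ≈ 972.7
Gain = 20 log₁₀(972.7) ≈ 59.76 dB
∠L = (89.56°) − (76.57°) = 12.99°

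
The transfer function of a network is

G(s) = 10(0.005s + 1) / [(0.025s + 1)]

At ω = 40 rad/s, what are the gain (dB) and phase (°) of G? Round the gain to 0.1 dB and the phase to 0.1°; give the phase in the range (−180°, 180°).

17.2 dB, -33.7°

At ω = 40 rad/s:
zero (1 + j40·0.005) = 1 + j0.2 → |·| ≈ 1.0198, ∠ ≈ 11.31°
pole (1 + j40·0.025) = 1 + j1 → |·| ≈ 1.4142, ∠ ≈ 45.00°
|G| = 10 · 1.0198 / (1.4142) ≈ 7.2111
Gain = 20 log₁₀(7.2111) ≈ 17.16 dB
∠G = (11.31°) − (45.00°) = -33.69°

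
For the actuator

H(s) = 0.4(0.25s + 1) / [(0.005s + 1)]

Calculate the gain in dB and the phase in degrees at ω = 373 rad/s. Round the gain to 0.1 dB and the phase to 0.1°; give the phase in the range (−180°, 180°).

At ω = 373 rad/s:
zero (1 + j373·0.25) = 1 + j93.25 → |·| ≈ 93.255, ∠ ≈ 89.39°
pole (1 + j373·0.005) = 1 + j1.865 → |·| ≈ 2.1162, ∠ ≈ 61.80°
|H| = 0.4 · 93.255 / (2.1162) ≈ 17.627
Gain = 20 log₁₀(17.627) ≈ 24.92 dB
∠H = (89.39°) − (61.80°) = 27.59°

24.9 dB, 27.6°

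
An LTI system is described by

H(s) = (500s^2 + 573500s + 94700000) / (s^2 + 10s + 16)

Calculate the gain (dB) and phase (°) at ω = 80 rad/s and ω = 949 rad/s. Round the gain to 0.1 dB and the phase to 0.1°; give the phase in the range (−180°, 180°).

ω = 80: 84.0 dB, -146.2°; ω = 949: 57.2 dB, -56.2°

Substitute s = j80:
Numerator: 500(j80)^2 + 573500(j80) + 94700000 = 91500000 + j45880000
Denominator: (j80)^2 + 10(j80) + 16 = -6384 + j800
|N| = √(91500000² + 45880000²) ≈ 1.0236e+08, ∠N ≈ 26.63°
|D| = √(6384² + 800²) ≈ 6433.9, ∠D ≈ 172.86°
|H| = 1.0236e+08 / 6433.9 ≈ 15909
Gain = 20 log₁₀(15909) ≈ 84.03 dB
∠H = 26.63° − 172.86° = -146.23°

Substitute s = j949:
Numerator: 500(j949)^2 + 573500(j949) + 94700000 = -355600500 + j544251500
Denominator: (j949)^2 + 10(j949) + 16 = -900585 + j9490
|N| = √(355600500² + 544251500²) ≈ 6.5012e+08, ∠N ≈ 123.16°
|D| = √(900585² + 9490²) ≈ 9.0063e+05, ∠D ≈ 179.40°
|H| = 6.5012e+08 / 9.0063e+05 ≈ 721.85
Gain = 20 log₁₀(721.85) ≈ 57.17 dB
∠H = 123.16° − 179.40° = -56.24°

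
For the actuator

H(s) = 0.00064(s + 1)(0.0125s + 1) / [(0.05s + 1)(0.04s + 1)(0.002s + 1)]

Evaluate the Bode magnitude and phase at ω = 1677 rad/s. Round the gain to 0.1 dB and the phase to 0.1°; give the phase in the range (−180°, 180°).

At ω = 1677 rad/s:
zero (1 + j1677·1) = 1 + j1677 → |·| ≈ 1677, ∠ ≈ 89.97°
zero (1 + j1677·0.0125) = 1 + j20.9625 → |·| ≈ 20.986, ∠ ≈ 87.27°
pole (1 + j1677·0.05) = 1 + j83.85 → |·| ≈ 83.856, ∠ ≈ 89.32°
pole (1 + j1677·0.04) = 1 + j67.08 → |·| ≈ 67.087, ∠ ≈ 89.15°
pole (1 + j1677·0.002) = 1 + j3.354 → |·| ≈ 3.4999, ∠ ≈ 73.40°
|H| = 0.00064 · 1677 · 20.986 / (83.856 · 67.087 · 3.4999) ≈ 0.001144
Gain = 20 log₁₀(0.001144) ≈ -58.83 dB
∠H = (89.97° + 87.27°) − (89.32° + 89.15° + 73.40°) = -74.63°

-58.8 dB, -74.6°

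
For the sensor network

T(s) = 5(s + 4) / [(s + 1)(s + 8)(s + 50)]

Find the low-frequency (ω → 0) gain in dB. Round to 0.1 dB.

T(0) = 5·4 / (1·8·50) = 0.05
20 log₁₀(0.05) ≈ -26.02 dB

-26.0 dB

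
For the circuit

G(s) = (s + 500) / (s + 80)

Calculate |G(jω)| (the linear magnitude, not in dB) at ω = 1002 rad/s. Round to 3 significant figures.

Substitute s = j1002:
Numerator: (j1002) + 500 = 500 + j1002
Denominator: (j1002) + 80 = 80 + j1002
|N| = √(500² + 1002²) ≈ 1119.8, ∠N ≈ 63.48°
|D| = √(80² + 1002²) ≈ 1005.2, ∠D ≈ 85.44°
|G| = 1119.8 / 1005.2 ≈ 1.114

1.11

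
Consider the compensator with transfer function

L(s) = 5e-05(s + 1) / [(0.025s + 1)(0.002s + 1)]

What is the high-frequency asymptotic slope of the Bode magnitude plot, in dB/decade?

Each pole contributes −20 dB/decade at high frequency; each zero contributes +20 dB/decade.
Net: 1 zero(s) − 2 pole(s) → -20 dB/decade.

-20 dB/decade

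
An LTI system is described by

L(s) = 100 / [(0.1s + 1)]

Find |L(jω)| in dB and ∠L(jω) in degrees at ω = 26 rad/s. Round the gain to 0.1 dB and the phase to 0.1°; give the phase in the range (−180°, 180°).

31.1 dB, -69.0°

At ω = 26 rad/s:
pole (1 + j26·0.1) = 1 + j2.6 → |·| ≈ 2.7857, ∠ ≈ 68.96°
|L| = 100 · 1 / (2.7857) ≈ 35.898
Gain = 20 log₁₀(35.898) ≈ 31.10 dB
∠L = (0°) − (68.96°) = -68.96°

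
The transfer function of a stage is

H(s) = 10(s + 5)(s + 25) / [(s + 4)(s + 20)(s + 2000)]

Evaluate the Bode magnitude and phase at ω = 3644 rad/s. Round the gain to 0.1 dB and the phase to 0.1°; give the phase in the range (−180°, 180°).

At s = jω = j3644:
zero (s+5): 5 + j3644 → |·| = √(5²+3644²) = √13278761 ≈ 3644, ∠ = arctan(3644/5) ≈ 89.92°
zero (s+25): 25 + j3644 → |·| = √(25²+3644²) = √13279361 ≈ 3644.1, ∠ = arctan(3644/25) ≈ 89.61°
pole (s+4): 4 + j3644 → |·| = √(4²+3644²) = √13278752 ≈ 3644, ∠ = arctan(3644/4) ≈ 89.94°
pole (s+20): 20 + j3644 → |·| = √(20²+3644²) = √13279136 ≈ 3644.1, ∠ = arctan(3644/20) ≈ 89.69°
pole (s+2000): 2000 + j3644 → |·| = √(2000²+3644²) = √17278736 ≈ 4156.8, ∠ = arctan(3644/2000) ≈ 61.24°
|H| = 10 · 1.3279e+07 / 5.5199e+10 ≈ 0.0024057
Gain = 20 log₁₀(0.0024057) ≈ -52.38 dB
∠H = 179.53° − 240.87° = -61.34°

-52.4 dB, -61.3°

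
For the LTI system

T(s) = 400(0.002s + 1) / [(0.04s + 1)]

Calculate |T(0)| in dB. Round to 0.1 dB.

52.0 dB

T(0) = 400 · 1 / 1 = 400
20 log₁₀(400) ≈ 52.04 dB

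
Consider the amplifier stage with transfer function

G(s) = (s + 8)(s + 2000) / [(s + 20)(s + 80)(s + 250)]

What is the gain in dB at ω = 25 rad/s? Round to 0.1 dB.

At s = jω = j25:
zero (s+8): 8 + j25 → |·| = √(8²+25²) = √689 ≈ 26.249, ∠ = arctan(25/8) ≈ 72.26°
zero (s+2000): 2000 + j25 → |·| = √(2000²+25²) = √4000625 ≈ 2000.2, ∠ = arctan(25/2000) ≈ 0.72°
pole (s+20): 20 + j25 → |·| = √(20²+25²) = √1025 ≈ 32.016, ∠ = arctan(25/20) ≈ 51.34°
pole (s+80): 80 + j25 → |·| = √(80²+25²) = √7025 ≈ 83.815, ∠ = arctan(25/80) ≈ 17.35°
pole (s+250): 250 + j25 → |·| = √(250²+25²) = √63125 ≈ 251.25, ∠ = arctan(25/250) ≈ 5.71°
|G| = 1 · 52503 / 6.7421e+05 ≈ 0.077873
Gain = 20 log₁₀(0.077873) ≈ -22.17 dB

-22.2 dB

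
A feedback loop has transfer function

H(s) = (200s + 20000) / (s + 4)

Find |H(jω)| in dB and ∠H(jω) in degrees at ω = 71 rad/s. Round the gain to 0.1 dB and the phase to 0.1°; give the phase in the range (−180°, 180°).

Substitute s = j71:
Numerator: 200(j71) + 20000 = 20000 + j14200
Denominator: (j71) + 4 = 4 + j71
|N| = √(20000² + 14200²) ≈ 24528, ∠N ≈ 35.37°
|D| = √(4² + 71²) ≈ 71.113, ∠D ≈ 86.78°
|H| = 24528 / 71.113 ≈ 344.92
Gain = 20 log₁₀(344.92) ≈ 50.75 dB
∠H = 35.37° − 86.78° = -51.41°

50.8 dB, -51.4°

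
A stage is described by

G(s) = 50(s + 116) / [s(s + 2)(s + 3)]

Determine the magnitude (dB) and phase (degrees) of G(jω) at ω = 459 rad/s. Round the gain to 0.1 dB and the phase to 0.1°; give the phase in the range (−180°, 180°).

At s = jω = j459:
zero (s+116): 116 + j459 → |·| = √(116²+459²) = √224137 ≈ 473.43, ∠ = arctan(459/116) ≈ 75.82°
pole (s+2): 2 + j459 → |·| = √(2²+459²) = √210685 ≈ 459, ∠ = arctan(459/2) ≈ 89.75°
pole (s+3): 3 + j459 → |·| = √(3²+459²) = √210690 ≈ 459.01, ∠ = arctan(459/3) ≈ 89.63°
pole at origin: |s| = 459, ∠ = 90.00° (in denominator)
|G| = 50 · 473.43 / 9.6705e+07 ≈ 0.00024478
Gain = 20 log₁₀(0.00024478) ≈ -72.22 dB
∠G = 75.82° − 269.38° = -193.56° ≡ 166.44° (principal value)

-72.2 dB, 166.4°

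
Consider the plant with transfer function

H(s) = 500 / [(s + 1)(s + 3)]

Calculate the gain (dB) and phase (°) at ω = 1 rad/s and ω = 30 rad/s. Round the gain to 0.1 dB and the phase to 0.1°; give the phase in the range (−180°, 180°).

ω = 1: 41.0 dB, -63.4°; ω = 30: -5.2 dB, -172.4°

At s = jω = j1:
pole (s+1): 1 + j1 → |·| = √(1²+1²) = √2 ≈ 1.4142, ∠ = arctan(1/1) ≈ 45.00°
pole (s+3): 3 + j1 → |·| = √(3²+1²) = √10 ≈ 3.1623, ∠ = arctan(1/3) ≈ 18.43°
|H| = 500 / 4.4721 ≈ 111.8
Gain = 20 log₁₀(111.8) ≈ 40.97 dB
∠H = 0.00° − 63.43° = -63.43°

At s = jω = j30:
pole (s+1): 1 + j30 → |·| = √(1²+30²) = √901 ≈ 30.017, ∠ = arctan(30/1) ≈ 88.09°
pole (s+3): 3 + j30 → |·| = √(3²+30²) = √909 ≈ 30.15, ∠ = arctan(30/3) ≈ 84.29°
|H| = 500 / 905.01 ≈ 0.55248
Gain = 20 log₁₀(0.55248) ≈ -5.15 dB
∠H = 0.00° − 172.38° = -172.38°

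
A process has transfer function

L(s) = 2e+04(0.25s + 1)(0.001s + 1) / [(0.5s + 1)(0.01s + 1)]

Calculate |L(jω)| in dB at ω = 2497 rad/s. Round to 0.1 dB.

At ω = 2497 rad/s:
zero (1 + j2497·0.25) = 1 + j624.25 → |·| ≈ 624.25, ∠ ≈ 89.91°
zero (1 + j2497·0.001) = 1 + j2.497 → |·| ≈ 2.6898, ∠ ≈ 68.17°
pole (1 + j2497·0.5) = 1 + j1248.5 → |·| ≈ 1248.5, ∠ ≈ 89.95°
pole (1 + j2497·0.01) = 1 + j24.97 → |·| ≈ 24.99, ∠ ≈ 87.71°
|L| = 2e+04 · 624.25 · 2.6898 / (1248.5 · 24.99) ≈ 1076.4
Gain = 20 log₁₀(1076.4) ≈ 60.64 dB

60.6 dB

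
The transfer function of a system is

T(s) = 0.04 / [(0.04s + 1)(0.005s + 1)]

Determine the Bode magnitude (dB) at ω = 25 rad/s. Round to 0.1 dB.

-31.0 dB

At ω = 25 rad/s:
pole (1 + j25·0.04) = 1 + j1 → |·| ≈ 1.4142, ∠ ≈ 45.00°
pole (1 + j25·0.005) = 1 + j0.125 → |·| ≈ 1.0078, ∠ ≈ 7.13°
|T| = 0.04 · 1 / (1.4142 · 1.0078) ≈ 0.028066
Gain = 20 log₁₀(0.028066) ≈ -31.04 dB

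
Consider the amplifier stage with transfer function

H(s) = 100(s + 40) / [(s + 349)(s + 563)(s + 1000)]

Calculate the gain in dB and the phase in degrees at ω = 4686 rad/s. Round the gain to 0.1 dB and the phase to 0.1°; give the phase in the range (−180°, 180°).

At s = jω = j4686:
zero (s+40): 40 + j4686 → |·| = √(40²+4686²) = √21960196 ≈ 4686.2, ∠ = arctan(4686/40) ≈ 89.51°
pole (s+349): 349 + j4686 → |·| = √(349²+4686²) = √22080397 ≈ 4699, ∠ = arctan(4686/349) ≈ 85.74°
pole (s+563): 563 + j4686 → |·| = √(563²+4686²) = √22275565 ≈ 4719.7, ∠ = arctan(4686/563) ≈ 83.15°
pole (s+1000): 1000 + j4686 → |·| = √(1000²+4686²) = √22958596 ≈ 4791.5, ∠ = arctan(4686/1000) ≈ 77.95°
|H| = 100 · 4686.2 / 1.0627e+11 ≈ 4.4097e-06
Gain = 20 log₁₀(4.4097e-06) ≈ -107.11 dB
∠H = 89.51° − 246.84° = -157.33°

-107.1 dB, -157.3°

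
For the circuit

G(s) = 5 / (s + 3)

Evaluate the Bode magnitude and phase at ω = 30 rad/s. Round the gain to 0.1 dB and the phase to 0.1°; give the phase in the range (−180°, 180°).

-15.6 dB, -84.3°

Substitute s = j30:
Numerator: 5 = 5 + j0
Denominator: (j30) + 3 = 3 + j30
|N| = √(5² + 0²) ≈ 5, ∠N ≈ 0.00°
|D| = √(3² + 30²) ≈ 30.15, ∠D ≈ 84.29°
|G| = 5 / 30.15 ≈ 0.16584
Gain = 20 log₁₀(0.16584) ≈ -15.61 dB
∠G = 0.00° − 84.29° = -84.29°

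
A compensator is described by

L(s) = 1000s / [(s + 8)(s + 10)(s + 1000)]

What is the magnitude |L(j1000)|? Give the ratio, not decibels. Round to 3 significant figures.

0.000707

At s = jω = j1000:
zero at origin: s = j1000 → |·| = 1000, ∠ = 90.00°
pole (s+8): 8 + j1000 → |·| = √(8²+1000²) = √1000064 ≈ 1000, ∠ = arctan(1000/8) ≈ 89.54°
pole (s+10): 10 + j1000 → |·| = √(10²+1000²) = √1000100 ≈ 1000, ∠ = arctan(1000/10) ≈ 89.43°
pole (s+1000): 1000 + j1000 → |·| = √(1000²+1000²) = √2000000 ≈ 1414.2, ∠ = arctan(1000/1000) ≈ 45.00°
|L| = 1000 · 1000 / 1.4142e+09 ≈ 0.00070711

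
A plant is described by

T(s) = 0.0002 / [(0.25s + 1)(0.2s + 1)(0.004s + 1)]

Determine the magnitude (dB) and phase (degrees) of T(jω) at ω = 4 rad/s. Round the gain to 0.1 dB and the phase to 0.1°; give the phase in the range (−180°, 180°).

-79.1 dB, -84.6°

At ω = 4 rad/s:
pole (1 + j4·0.25) = 1 + j1 → |·| ≈ 1.4142, ∠ ≈ 45.00°
pole (1 + j4·0.2) = 1 + j0.8 → |·| ≈ 1.2806, ∠ ≈ 38.66°
pole (1 + j4·0.004) = 1 + j0.016 → |·| ≈ 1.0001, ∠ ≈ 0.92°
|T| = 0.0002 · 1 / (1.4142 · 1.2806 · 1.0001) ≈ 0.00011042
Gain = 20 log₁₀(0.00011042) ≈ -79.14 dB
∠T = (0°) − (45.00° + 38.66° + 0.92°) = -84.58°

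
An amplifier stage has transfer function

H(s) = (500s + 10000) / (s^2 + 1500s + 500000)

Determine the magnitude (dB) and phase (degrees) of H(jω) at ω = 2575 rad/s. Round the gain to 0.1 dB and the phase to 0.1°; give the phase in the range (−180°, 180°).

Substitute s = j2575:
Numerator: 500(j2575) + 10000 = 10000 + j1287500
Denominator: (j2575)^2 + 1500(j2575) + 500000 = -6130625 + j3862500
|N| = √(10000² + 1287500²) ≈ 1.2875e+06, ∠N ≈ 89.55°
|D| = √(6130625² + 3862500²) ≈ 7.2459e+06, ∠D ≈ 147.79°
|H| = 1.2875e+06 / 7.2459e+06 ≈ 0.17769
Gain = 20 log₁₀(0.17769) ≈ -15.01 dB
∠H = 89.55° − 147.79° = -58.24°

-15.0 dB, -58.2°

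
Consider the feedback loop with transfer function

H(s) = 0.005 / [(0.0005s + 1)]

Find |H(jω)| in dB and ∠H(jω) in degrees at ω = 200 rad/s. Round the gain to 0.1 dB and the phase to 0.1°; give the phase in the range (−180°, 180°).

At ω = 200 rad/s:
pole (1 + j200·0.0005) = 1 + j0.1 → |·| ≈ 1.005, ∠ ≈ 5.71°
|H| = 0.005 · 1 / (1.005) ≈ 0.0049751
Gain = 20 log₁₀(0.0049751) ≈ -46.06 dB
∠H = (0°) − (5.71°) = -5.71°

-46.1 dB, -5.7°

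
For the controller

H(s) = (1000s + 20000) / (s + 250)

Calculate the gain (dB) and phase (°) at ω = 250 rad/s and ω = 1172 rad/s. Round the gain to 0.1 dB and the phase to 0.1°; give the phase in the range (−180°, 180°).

Substitute s = j250:
Numerator: 1000(j250) + 20000 = 20000 + j250000
Denominator: (j250) + 250 = 250 + j250
|N| = √(20000² + 250000²) ≈ 2.508e+05, ∠N ≈ 85.43°
|D| = √(250² + 250²) ≈ 353.55, ∠D ≈ 45.00°
|H| = 2.508e+05 / 353.55 ≈ 709.38
Gain = 20 log₁₀(709.38) ≈ 57.02 dB
∠H = 85.43° − 45.00° = 40.43°

Substitute s = j1172:
Numerator: 1000(j1172) + 20000 = 20000 + j1172000
Denominator: (j1172) + 250 = 250 + j1172
|N| = √(20000² + 1172000²) ≈ 1.1722e+06, ∠N ≈ 89.02°
|D| = √(250² + 1172²) ≈ 1198.4, ∠D ≈ 77.96°
|H| = 1.1722e+06 / 1198.4 ≈ 978.14
Gain = 20 log₁₀(978.14) ≈ 59.81 dB
∠H = 89.02° − 77.96° = 11.06°

ω = 250: 57.0 dB, 40.4°; ω = 1172: 59.8 dB, 11.1°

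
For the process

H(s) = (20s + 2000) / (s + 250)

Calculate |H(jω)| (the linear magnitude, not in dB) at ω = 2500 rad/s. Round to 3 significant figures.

Substitute s = j2500:
Numerator: 20(j2500) + 2000 = 2000 + j50000
Denominator: (j2500) + 250 = 250 + j2500
|N| = √(2000² + 50000²) ≈ 50040, ∠N ≈ 87.71°
|D| = √(250² + 2500²) ≈ 2512.5, ∠D ≈ 84.29°
|H| = 50040 / 2512.5 ≈ 19.916

19.9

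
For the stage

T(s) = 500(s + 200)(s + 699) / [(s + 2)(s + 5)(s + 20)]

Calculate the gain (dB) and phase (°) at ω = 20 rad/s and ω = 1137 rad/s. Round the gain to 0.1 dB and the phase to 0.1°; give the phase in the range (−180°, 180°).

ω = 20: 75.6 dB, 162.1°; ω = 1137: -5.6 dB, -130.2°

At s = jω = j20:
zero (s+200): 200 + j20 → |·| = √(200²+20²) = √40400 ≈ 201, ∠ = arctan(20/200) ≈ 5.71°
zero (s+699): 699 + j20 → |·| = √(699²+20²) = √489001 ≈ 699.29, ∠ = arctan(20/699) ≈ 1.64°
pole (s+2): 2 + j20 → |·| = √(2²+20²) = √404 ≈ 20.1, ∠ = arctan(20/2) ≈ 84.29°
pole (s+5): 5 + j20 → |·| = √(5²+20²) = √425 ≈ 20.616, ∠ = arctan(20/5) ≈ 75.96°
pole (s+20): 20 + j20 → |·| = √(20²+20²) = √800 ≈ 28.284, ∠ = arctan(20/20) ≈ 45.00°
|T| = 500 · 1.4056e+05 / 11720 ≈ 5996.6
Gain = 20 log₁₀(5996.6) ≈ 75.56 dB
∠T = 7.35° − 205.25° = -197.90° ≡ 162.10° (principal value)

At s = jω = j1137:
zero (s+200): 200 + j1137 → |·| = √(200²+1137²) = √1332769 ≈ 1154.5, ∠ = arctan(1137/200) ≈ 80.02°
zero (s+699): 699 + j1137 → |·| = √(699²+1137²) = √1781370 ≈ 1334.7, ∠ = arctan(1137/699) ≈ 58.42°
pole (s+2): 2 + j1137 → |·| = √(2²+1137²) = √1292773 ≈ 1137, ∠ = arctan(1137/2) ≈ 89.90°
pole (s+5): 5 + j1137 → |·| = √(5²+1137²) = √1292794 ≈ 1137, ∠ = arctan(1137/5) ≈ 89.75°
pole (s+20): 20 + j1137 → |·| = √(20²+1137²) = √1293169 ≈ 1137.2, ∠ = arctan(1137/20) ≈ 88.99°
|T| = 500 · 1.5409e+06 / 1.4701e+09 ≈ 0.52408
Gain = 20 log₁₀(0.52408) ≈ -5.61 dB
∠T = 138.44° − 268.64° = -130.20°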